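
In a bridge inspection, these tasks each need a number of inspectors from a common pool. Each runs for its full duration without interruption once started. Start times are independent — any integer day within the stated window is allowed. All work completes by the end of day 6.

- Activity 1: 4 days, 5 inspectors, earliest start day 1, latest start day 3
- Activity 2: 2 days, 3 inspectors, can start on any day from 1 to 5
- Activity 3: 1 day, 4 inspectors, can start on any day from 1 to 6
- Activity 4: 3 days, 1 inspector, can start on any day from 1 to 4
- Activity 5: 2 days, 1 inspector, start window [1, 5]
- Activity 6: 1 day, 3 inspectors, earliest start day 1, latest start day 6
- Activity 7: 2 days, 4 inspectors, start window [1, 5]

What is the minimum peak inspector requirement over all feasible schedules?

8

Early-start (Activity 1@1, Activity 2@1, Activity 3@1, Activity 4@1, Activity 5@1, Activity 6@1, Activity 7@1) gives peak 21: d1:21  d2:14  d3:6  d4:5  d5:0  d6:0.
Shift Activity 3→6, Activity 4→3, Activity 5→3, Activity 6→5, Activity 7→5.
Schedule Activity 1@1, Activity 2@1, Activity 3@6, Activity 4@3, Activity 5@3, Activity 6@5, Activity 7@5: d1:8  d2:8  d3:7  d4:7  d5:8  d6:8 — peak 8.
Total inspector-days = 46 over 6 days ⇒ peak ≥ ⌈46/6⌉ = 8, so 8 is optimal.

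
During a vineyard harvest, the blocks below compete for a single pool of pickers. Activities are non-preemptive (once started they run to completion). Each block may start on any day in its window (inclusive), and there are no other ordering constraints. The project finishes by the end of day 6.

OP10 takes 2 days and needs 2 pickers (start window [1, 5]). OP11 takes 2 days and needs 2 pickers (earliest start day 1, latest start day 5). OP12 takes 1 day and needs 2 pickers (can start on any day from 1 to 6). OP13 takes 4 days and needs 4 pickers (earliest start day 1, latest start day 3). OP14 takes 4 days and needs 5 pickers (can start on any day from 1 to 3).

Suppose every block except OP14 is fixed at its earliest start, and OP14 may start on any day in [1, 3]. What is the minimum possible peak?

10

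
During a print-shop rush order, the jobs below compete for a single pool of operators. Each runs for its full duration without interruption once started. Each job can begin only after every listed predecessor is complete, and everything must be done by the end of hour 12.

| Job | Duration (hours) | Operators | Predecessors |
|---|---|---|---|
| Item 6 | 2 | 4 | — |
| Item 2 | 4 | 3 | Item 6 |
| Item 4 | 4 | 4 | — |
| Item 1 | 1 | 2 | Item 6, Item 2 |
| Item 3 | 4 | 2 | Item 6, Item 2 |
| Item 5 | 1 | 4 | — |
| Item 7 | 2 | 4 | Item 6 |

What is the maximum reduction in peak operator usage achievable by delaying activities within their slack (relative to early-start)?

Early-start peak: h1:12  h2:8  h3:11  h4:11  h5:3  h6:3  h7:4  h8:2  h9:2  h10:2  h11:0  h12:0 ⇒ 12.
Leveled (Item 6@1, Item 2@3, Item 4@3, Item 1@7, Item 3@7, Item 5@8, Item 7@9): h1:4  h2:4  h3:7  h4:7  h5:7  h6:7  h7:4  h8:6  h9:6  h10:6  h11:0  h12:0 ⇒ 7.
Reduction 12 − 7 = 5.

5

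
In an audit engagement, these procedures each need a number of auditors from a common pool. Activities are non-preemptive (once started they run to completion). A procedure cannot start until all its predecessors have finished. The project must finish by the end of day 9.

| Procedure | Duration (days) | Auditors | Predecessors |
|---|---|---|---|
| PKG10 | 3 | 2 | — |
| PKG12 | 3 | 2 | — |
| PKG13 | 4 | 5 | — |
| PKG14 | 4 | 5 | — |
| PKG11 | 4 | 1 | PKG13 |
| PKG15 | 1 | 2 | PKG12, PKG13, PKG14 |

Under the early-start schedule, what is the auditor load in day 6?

1

At early start, day 6 has: PKG11.
Demand: 1 = 1.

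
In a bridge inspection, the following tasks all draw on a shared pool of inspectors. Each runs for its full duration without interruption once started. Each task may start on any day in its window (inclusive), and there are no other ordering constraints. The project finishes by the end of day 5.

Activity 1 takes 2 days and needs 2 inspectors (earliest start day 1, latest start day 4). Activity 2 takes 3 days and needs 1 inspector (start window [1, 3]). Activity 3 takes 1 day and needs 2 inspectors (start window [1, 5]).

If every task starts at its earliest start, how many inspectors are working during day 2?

At early start, day 2 has: Activity 1, Activity 2.
Demand: 2 + 1 = 3.

3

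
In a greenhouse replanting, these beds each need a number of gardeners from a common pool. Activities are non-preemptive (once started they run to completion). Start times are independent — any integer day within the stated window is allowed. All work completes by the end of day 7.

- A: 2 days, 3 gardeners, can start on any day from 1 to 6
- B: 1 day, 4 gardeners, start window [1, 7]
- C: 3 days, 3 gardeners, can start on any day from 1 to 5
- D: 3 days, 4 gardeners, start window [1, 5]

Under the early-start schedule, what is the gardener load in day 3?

7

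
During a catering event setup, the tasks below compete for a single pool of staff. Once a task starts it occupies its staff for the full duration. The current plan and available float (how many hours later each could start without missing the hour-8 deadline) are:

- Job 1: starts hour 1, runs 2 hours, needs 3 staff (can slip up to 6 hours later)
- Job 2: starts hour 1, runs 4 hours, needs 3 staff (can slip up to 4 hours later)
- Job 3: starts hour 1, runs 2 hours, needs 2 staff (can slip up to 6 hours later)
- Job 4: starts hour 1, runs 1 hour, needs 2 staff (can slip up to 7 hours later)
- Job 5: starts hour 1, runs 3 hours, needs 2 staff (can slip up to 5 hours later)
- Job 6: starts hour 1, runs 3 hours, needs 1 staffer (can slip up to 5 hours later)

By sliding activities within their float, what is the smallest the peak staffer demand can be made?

5

Early-start (Job 1@1, Job 2@1, Job 3@1, Job 4@1, Job 5@1, Job 6@1) gives peak 13: h1:13  h2:11  h3:6  h4:3  h5:0  h6:0  h7:0  h8:0.
Shift Job 2→3, Job 4→7, Job 5→3, Job 6→6.
Schedule Job 1@1, Job 2@3, Job 3@1, Job 4@7, Job 5@3, Job 6@6: h1:5  h2:5  h3:5  h4:5  h5:5  h6:4  h7:3  h8:1 — peak 5.
Total staffer-hours = 33 over 8 hours ⇒ peak ≥ ⌈33/8⌉ = 5, so 5 is optimal.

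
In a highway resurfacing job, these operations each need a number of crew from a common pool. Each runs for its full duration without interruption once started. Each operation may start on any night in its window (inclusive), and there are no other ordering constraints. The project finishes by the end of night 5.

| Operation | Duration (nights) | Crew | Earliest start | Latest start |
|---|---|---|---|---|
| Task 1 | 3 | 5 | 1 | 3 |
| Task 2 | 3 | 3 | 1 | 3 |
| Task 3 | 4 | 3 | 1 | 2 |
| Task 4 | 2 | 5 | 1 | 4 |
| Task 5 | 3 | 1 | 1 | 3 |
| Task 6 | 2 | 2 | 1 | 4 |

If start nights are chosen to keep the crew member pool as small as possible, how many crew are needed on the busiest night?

Early-start (Task 1@1, Task 2@1, Task 3@1, Task 4@1, Task 5@1, Task 6@1) gives peak 19: n1:19  n2:19  n3:12  n4:3  n5:0.
Shift Task 4→4, Task 6→4.
Schedule Task 1@1, Task 2@1, Task 3@1, Task 4@4, Task 5@1, Task 6@4: n1:12  n2:12  n3:12  n4:10  n5:7 — peak 12.

12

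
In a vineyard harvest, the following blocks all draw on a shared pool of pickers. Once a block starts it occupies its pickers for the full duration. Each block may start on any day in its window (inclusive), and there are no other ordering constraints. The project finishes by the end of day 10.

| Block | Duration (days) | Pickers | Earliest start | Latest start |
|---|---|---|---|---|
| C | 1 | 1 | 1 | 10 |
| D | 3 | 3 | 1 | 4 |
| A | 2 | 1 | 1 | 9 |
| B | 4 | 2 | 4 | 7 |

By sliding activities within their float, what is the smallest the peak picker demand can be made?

3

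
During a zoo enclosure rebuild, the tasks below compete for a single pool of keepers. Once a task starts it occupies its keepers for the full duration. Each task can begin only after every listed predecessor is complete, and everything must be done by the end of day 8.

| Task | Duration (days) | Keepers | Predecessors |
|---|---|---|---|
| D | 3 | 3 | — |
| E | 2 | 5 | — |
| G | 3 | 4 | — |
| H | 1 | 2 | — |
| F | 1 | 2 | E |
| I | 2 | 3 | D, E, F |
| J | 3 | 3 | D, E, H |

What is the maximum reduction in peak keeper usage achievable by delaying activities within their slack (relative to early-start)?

7

Early-start peak: d1:14  d2:12  d3:9  d4:6  d5:6  d6:3  d7:0  d8:0 ⇒ 14.
Leveled (D@1, E@4, G@1, H@4, F@6, I@7, J@6): d1:7  d2:7  d3:7  d4:7  d5:5  d6:5  d7:6  d8:6 ⇒ 7.
Reduction 14 − 7 = 7.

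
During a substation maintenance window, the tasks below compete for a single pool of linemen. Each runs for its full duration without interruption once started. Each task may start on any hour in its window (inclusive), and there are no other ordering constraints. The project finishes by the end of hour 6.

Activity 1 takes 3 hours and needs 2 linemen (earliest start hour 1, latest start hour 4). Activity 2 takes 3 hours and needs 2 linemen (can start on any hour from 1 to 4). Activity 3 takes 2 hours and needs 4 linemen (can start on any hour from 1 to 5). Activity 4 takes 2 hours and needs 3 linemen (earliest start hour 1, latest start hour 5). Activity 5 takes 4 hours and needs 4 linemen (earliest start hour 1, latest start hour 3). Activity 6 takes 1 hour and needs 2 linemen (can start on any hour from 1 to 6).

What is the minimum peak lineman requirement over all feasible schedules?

8

Early-start (Activity 1@1, Activity 2@1, Activity 3@1, Activity 4@1, Activity 5@1, Activity 6@1) gives peak 17: h1:17  h2:15  h3:8  h4:4  h5:0  h6:0.
Shift Activity 4→4, Activity 5→3, Activity 6→6.
Schedule Activity 1@1, Activity 2@1, Activity 3@1, Activity 4@4, Activity 5@3, Activity 6@6: h1:8  h2:8  h3:8  h4:7  h5:7  h6:6 — peak 8.
Total lineman-hours = 44 over 6 hours ⇒ peak ≥ ⌈44/6⌉ = 8, so 8 is optimal.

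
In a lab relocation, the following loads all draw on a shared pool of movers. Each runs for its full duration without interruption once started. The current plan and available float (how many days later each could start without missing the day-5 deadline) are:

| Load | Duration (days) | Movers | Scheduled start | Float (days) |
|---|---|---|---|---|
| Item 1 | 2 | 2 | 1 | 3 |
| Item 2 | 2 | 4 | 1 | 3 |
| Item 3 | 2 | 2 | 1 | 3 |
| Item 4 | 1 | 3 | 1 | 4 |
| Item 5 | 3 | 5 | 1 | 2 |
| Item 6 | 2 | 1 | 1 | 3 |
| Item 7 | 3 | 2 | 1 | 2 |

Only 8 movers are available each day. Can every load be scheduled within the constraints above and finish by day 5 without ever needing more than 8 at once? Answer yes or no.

no

Total mover-days = 42; over 5 days the average is 42/5 > 8, so some day must exceed 8.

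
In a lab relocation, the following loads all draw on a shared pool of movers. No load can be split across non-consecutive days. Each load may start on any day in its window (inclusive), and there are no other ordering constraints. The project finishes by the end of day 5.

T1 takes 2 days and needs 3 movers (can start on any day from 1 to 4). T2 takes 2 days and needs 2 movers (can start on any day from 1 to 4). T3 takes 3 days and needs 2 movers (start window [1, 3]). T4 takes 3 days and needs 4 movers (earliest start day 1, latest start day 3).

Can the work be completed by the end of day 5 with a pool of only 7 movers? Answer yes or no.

Schedule T1@1, T2@1, T3@3, T4@3: d1:5  d2:5  d3:6  d4:6  d5:6 — peak 6 ≤ 7.

yes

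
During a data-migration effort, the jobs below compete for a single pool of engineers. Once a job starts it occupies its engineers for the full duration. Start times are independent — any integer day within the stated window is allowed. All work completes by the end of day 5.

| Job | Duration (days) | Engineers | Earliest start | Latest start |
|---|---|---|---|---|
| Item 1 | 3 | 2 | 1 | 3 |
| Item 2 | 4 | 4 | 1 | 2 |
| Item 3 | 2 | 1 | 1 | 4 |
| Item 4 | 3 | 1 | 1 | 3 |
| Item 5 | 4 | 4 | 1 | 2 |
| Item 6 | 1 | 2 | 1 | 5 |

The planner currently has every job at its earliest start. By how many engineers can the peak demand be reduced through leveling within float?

Early-start peak: d1:14  d2:12  d3:11  d4:8  d5:0 ⇒ 14.
Leveled (Item 1@1, Item 2@1, Item 3@1, Item 4@3, Item 5@1, Item 6@4): d1:11  d2:11  d3:11  d4:11  d5:1 ⇒ 11.
Reduction 14 − 11 = 3.

3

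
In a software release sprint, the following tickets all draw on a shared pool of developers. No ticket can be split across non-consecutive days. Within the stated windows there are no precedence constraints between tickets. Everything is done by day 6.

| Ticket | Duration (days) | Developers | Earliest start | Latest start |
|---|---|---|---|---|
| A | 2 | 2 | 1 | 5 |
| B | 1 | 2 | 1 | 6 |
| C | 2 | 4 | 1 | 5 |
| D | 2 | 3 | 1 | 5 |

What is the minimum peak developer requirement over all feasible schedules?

4

Early-start (A@1, B@1, C@1, D@1) gives peak 11: d1:11  d2:9  d3:0  d4:0  d5:0  d6:0.
Shift C→3, D→5.
Schedule A@1, B@1, C@3, D@5: d1:4  d2:2  d3:4  d4:4  d5:3  d6:3 — peak 4.
Total developer-days = 20 over 6 days ⇒ peak ≥ ⌈20/6⌉ = 4, so 4 is optimal.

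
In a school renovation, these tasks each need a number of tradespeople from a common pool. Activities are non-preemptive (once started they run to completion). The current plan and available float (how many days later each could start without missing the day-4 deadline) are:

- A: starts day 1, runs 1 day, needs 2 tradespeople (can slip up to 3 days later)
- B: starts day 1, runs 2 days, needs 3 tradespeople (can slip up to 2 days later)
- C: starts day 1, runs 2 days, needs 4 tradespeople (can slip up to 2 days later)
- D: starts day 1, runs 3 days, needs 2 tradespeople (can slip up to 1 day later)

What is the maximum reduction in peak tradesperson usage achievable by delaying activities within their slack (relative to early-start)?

Early-start peak: d1:11  d2:9  d3:2  d4:0 ⇒ 11.
Leveled (A@1, B@1, C@3, D@2): d1:5  d2:5  d3:6  d4:6 ⇒ 6.
Reduction 11 − 6 = 5.

5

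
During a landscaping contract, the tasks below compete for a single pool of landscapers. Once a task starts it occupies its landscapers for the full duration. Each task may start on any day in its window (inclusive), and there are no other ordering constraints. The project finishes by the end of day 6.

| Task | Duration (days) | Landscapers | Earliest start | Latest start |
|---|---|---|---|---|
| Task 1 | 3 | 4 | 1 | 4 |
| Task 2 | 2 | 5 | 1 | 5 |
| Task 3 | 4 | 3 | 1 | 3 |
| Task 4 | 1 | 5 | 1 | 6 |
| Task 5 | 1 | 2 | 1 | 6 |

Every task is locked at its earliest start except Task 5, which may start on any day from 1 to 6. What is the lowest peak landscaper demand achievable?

17

Task 5@1: d1:19  d2:12  d3:7  d4:3  d5:0  d6:0 → peak 19
Task 5@2: d1:17  d2:14  d3:7  d4:3  d5:0  d6:0 → peak 17
Task 5@3: d1:17  d2:12  d3:9  d4:3  d5:0  d6:0 → peak 17
Task 5@4: d1:17  d2:12  d3:7  d4:5  d5:0  d6:0 → peak 17
Task 5@5: d1:17  d2:12  d3:7  d4:3  d5:2  d6:0 → peak 17
Task 5@6: d1:17  d2:12  d3:7  d4:3  d5:0  d6:2 → peak 17
Best is Task 5@2, peak 17.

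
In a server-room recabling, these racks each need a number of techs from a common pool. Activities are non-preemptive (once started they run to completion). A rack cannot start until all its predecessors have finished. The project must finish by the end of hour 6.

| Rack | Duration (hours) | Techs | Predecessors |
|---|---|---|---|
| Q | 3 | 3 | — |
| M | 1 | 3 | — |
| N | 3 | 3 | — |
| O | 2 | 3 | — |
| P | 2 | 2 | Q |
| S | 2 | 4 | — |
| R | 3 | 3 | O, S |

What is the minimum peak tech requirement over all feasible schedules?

10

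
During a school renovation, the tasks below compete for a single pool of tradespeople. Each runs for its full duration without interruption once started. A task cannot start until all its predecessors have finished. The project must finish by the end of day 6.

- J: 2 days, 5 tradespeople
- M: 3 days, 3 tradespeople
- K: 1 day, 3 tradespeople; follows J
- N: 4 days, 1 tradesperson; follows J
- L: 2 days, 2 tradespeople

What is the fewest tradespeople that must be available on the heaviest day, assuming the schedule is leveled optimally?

Early-start (J@1, M@1, K@3, N@3, L@1) gives peak 10: d1:10  d2:10  d3:7  d4:1  d5:1  d6:1.
Shift M→3, K→6, L→3.
Schedule J@1, M@3, K@6, N@3, L@3: d1:5  d2:5  d3:6  d4:6  d5:4  d6:4 — peak 6.

6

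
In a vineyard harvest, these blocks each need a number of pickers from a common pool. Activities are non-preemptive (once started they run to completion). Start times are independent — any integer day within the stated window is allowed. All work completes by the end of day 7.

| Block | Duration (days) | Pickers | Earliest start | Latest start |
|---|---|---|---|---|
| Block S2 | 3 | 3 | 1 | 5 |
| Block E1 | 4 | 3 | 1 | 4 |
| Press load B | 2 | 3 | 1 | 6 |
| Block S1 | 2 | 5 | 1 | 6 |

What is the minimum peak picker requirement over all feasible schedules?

6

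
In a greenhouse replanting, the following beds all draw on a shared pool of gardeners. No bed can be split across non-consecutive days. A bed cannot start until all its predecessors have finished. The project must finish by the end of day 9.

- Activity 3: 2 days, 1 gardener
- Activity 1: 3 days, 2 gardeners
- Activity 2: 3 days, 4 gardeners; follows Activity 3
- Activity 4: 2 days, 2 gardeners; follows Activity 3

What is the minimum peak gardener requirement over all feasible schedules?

Early-start (Activity 3@1, Activity 1@1, Activity 2@3, Activity 4@3) gives peak 8: d1:3  d2:3  d3:8  d4:6  d5:4  d6:0  d7:0  d8:0  d9:0.
Shift Activity 2→4, Activity 4→7.
Schedule Activity 3@1, Activity 1@1, Activity 2@4, Activity 4@7: d1:3  d2:3  d3:2  d4:4  d5:4  d6:4  d7:2  d8:2  d9:0 — peak 4.

4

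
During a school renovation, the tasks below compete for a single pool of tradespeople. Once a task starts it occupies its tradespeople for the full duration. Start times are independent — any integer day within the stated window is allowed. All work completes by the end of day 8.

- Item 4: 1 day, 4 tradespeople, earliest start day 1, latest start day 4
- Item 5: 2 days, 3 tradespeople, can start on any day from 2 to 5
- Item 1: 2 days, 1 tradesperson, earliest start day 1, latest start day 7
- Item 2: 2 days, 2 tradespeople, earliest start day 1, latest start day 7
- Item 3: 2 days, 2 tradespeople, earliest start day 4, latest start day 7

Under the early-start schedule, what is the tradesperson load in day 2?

At early start, day 2 has: Item 5, Item 1, Item 2.
Demand: 3 + 1 + 2 = 6.

6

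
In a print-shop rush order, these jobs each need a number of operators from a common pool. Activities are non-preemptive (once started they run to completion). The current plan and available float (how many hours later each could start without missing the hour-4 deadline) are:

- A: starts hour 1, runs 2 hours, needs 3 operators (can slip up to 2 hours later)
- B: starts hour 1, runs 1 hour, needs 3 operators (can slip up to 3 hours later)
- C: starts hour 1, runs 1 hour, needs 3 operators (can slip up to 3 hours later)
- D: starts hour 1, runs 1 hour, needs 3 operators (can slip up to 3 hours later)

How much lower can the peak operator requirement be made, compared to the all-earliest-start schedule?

6

Early-start peak: h1:12  h2:3  h3:0  h4:0 ⇒ 12.
Leveled (A@1, B@1, C@2, D@3): h1:6  h2:6  h3:3  h4:0 ⇒ 6.
Reduction 12 − 6 = 6.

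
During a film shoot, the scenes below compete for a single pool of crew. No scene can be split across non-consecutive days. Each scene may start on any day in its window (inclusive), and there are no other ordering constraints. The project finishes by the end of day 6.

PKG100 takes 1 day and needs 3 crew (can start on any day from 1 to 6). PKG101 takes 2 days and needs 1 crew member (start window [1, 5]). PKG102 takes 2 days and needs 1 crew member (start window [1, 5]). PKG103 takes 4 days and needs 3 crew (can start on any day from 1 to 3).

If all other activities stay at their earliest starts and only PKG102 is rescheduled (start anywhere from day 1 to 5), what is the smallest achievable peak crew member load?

PKG102@1: d1:8  d2:5  d3:3  d4:3  d5:0  d6:0 → peak 8
PKG102@2: d1:7  d2:5  d3:4  d4:3  d5:0  d6:0 → peak 7
PKG102@3: d1:7  d2:4  d3:4  d4:4  d5:0  d6:0 → peak 7
PKG102@4: d1:7  d2:4  d3:3  d4:4  d5:1  d6:0 → peak 7
PKG102@5: d1:7  d2:4  d3:3  d4:3  d5:1  d6:1 → peak 7
Best is PKG102@2, peak 7.

7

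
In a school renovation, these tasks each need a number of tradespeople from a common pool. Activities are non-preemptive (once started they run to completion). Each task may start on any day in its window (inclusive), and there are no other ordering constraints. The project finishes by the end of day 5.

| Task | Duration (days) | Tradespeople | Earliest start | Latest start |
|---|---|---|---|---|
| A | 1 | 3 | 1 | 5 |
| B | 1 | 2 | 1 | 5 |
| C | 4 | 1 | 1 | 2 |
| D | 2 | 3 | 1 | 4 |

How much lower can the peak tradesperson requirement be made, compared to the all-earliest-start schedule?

5

Early-start peak: d1:9  d2:4  d3:1  d4:1  d5:0 ⇒ 9.
Leveled (A@1, B@2, C@1, D@3): d1:4  d2:3  d3:4  d4:4  d5:0 ⇒ 4.
Reduction 9 − 4 = 5.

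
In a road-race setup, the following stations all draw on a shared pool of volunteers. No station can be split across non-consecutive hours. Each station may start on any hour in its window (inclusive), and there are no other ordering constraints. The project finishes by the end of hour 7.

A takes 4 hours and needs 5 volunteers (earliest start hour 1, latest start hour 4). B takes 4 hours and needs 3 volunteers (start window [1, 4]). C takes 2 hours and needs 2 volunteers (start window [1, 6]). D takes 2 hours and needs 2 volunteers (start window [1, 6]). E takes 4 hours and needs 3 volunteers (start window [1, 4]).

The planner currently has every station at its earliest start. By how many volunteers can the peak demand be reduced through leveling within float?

4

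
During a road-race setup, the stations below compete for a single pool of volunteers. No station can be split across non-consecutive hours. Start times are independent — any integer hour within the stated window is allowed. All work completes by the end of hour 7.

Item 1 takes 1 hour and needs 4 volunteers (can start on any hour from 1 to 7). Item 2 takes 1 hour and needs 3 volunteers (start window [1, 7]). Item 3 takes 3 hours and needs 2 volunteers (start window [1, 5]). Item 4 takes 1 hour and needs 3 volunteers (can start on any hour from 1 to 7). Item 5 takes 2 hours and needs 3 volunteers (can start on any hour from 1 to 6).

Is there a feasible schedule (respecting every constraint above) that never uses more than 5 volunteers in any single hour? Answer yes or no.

yes

Schedule Item 1@1, Item 2@2, Item 3@2, Item 4@3, Item 5@4: h1:4  h2:5  h3:5  h4:5  h5:3  h6:0  h7:0 — peak 5 ≤ 5.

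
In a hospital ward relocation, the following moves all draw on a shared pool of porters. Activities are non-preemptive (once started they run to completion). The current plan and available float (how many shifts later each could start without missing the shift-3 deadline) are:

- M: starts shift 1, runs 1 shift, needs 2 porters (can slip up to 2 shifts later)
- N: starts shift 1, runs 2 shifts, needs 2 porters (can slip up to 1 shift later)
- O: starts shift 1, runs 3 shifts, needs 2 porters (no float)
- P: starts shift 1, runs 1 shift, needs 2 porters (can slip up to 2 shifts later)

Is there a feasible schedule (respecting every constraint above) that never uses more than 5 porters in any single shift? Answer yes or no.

no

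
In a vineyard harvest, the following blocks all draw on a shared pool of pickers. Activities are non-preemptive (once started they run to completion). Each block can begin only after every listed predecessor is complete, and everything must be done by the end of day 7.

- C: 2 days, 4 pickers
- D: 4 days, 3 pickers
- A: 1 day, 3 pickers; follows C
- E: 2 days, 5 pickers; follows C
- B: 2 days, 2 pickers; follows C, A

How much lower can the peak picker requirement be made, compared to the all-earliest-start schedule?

4

Early-start peak: d1:7  d2:7  d3:11  d4:10  d5:2  d6:0  d7:0 ⇒ 11.
Leveled (C@1, D@1, A@3, E@5, B@4): d1:7  d2:7  d3:6  d4:5  d5:7  d6:5  d7:0 ⇒ 7.
Reduction 11 − 7 = 4.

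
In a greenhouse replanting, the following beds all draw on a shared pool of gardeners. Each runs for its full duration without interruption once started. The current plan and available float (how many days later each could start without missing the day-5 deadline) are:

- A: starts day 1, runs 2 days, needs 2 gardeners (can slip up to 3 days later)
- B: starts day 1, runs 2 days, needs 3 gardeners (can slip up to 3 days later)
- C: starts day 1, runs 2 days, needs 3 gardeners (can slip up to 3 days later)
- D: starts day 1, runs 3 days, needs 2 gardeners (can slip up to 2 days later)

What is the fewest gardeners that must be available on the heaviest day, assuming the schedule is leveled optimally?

5

Early-start (A@1, B@1, C@1, D@1) gives peak 10: d1:10  d2:10  d3:2  d4:0  d5:0.
Shift C→3, D→3.
Schedule A@1, B@1, C@3, D@3: d1:5  d2:5  d3:5  d4:5  d5:2 — peak 5.
Total gardener-days = 22 over 5 days ⇒ peak ≥ ⌈22/5⌉ = 5, so 5 is optimal.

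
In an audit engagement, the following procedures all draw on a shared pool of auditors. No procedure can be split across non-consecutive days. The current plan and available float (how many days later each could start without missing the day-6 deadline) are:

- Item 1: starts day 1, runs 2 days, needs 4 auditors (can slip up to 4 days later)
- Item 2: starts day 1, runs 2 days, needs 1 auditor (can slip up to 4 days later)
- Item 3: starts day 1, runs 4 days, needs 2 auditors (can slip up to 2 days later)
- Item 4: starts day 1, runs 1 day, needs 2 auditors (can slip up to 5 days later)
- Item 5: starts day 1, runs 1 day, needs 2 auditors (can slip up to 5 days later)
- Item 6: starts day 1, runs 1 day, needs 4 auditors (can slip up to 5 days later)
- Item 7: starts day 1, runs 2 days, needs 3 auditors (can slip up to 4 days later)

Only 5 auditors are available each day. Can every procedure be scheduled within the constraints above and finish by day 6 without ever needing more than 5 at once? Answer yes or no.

no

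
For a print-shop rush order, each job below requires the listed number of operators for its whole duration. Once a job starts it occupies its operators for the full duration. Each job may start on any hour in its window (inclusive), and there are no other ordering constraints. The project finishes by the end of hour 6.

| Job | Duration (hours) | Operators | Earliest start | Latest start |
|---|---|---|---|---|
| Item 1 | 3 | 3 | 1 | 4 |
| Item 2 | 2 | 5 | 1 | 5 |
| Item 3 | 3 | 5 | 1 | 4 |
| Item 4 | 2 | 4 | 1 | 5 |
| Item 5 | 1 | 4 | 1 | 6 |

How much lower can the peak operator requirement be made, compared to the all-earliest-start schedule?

Early-start peak: h1:21  h2:17  h3:8  h4:0  h5:0  h6:0 ⇒ 21.
Leveled (Item 1@1, Item 2@1, Item 3@3, Item 4@4, Item 5@6): h1:8  h2:8  h3:8  h4:9  h5:9  h6:4 ⇒ 9.
Reduction 21 − 9 = 12.

12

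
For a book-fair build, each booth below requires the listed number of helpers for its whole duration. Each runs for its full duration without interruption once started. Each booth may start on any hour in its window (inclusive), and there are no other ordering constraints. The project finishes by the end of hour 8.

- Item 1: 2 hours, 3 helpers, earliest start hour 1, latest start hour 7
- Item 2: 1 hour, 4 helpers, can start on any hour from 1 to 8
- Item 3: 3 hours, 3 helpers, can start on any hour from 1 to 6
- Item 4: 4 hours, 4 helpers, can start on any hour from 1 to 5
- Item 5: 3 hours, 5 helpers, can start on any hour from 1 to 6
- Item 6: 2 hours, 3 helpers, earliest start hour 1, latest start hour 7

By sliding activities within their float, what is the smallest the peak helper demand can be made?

Early-start (Item 1@1, Item 2@1, Item 3@1, Item 4@1, Item 5@1, Item 6@1) gives peak 22: h1:22  h2:18  h3:12  h4:4  h5:0  h6:0  h7:0  h8:0.
Shift Item 3→3, Item 4→2, Item 5→6, Item 6→6.
Schedule Item 1@1, Item 2@1, Item 3@3, Item 4@2, Item 5@6, Item 6@6: h1:7  h2:7  h3:7  h4:7  h5:7  h6:8  h7:8  h8:5 — peak 8.

8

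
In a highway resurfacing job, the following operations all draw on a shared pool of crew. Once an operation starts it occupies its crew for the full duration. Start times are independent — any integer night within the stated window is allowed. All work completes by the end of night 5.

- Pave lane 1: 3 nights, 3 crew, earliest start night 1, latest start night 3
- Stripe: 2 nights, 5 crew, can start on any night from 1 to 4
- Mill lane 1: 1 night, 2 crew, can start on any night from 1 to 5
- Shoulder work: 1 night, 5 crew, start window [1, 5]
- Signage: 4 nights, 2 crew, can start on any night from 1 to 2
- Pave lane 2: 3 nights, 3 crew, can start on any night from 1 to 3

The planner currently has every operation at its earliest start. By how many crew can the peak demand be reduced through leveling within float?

10

Early-start peak: n1:20  n2:13  n3:8  n4:2  n5:0 ⇒ 20.
Leveled (Pave lane 1@1, Stripe@1, Mill lane 1@1, Shoulder work@4, Signage@2, Pave lane 2@3): n1:10  n2:10  n3:8  n4:10  n5:5 ⇒ 10.
Reduction 20 − 10 = 10.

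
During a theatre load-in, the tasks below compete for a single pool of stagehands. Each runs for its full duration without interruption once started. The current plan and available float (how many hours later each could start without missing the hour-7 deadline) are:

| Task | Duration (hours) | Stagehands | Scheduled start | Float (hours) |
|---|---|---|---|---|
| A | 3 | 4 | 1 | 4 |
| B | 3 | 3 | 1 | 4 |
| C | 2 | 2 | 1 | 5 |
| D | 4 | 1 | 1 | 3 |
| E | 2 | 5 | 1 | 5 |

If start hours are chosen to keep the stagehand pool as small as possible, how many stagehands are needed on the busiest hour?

7

Early-start (A@1, B@1, C@1, D@1, E@1) gives peak 15: h1:15  h2:15  h3:8  h4:1  h5:0  h6:0  h7:0.
Shift C→4, D→4, E→6.
Schedule A@1, B@1, C@4, D@4, E@6: h1:7  h2:7  h3:7  h4:3  h5:3  h6:6  h7:6 — peak 7.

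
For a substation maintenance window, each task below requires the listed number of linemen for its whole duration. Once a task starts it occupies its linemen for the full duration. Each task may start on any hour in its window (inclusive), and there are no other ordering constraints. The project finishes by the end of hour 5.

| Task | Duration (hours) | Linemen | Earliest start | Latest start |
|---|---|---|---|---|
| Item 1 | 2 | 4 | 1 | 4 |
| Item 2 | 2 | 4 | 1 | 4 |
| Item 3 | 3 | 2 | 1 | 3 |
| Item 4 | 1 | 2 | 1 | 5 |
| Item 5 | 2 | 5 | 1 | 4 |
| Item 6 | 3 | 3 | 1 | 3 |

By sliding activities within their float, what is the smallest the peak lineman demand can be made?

Early-start (Item 1@1, Item 2@1, Item 3@1, Item 4@1, Item 5@1, Item 6@1) gives peak 20: h1:20  h2:18  h3:5  h4:0  h5:0.
Shift Item 2→3, Item 4→5, Item 5→4.
Schedule Item 1@1, Item 2@3, Item 3@1, Item 4@5, Item 5@4, Item 6@1: h1:9  h2:9  h3:9  h4:9  h5:7 — peak 9.
Total lineman-hours = 43 over 5 hours ⇒ peak ≥ ⌈43/5⌉ = 9, so 9 is optimal.

9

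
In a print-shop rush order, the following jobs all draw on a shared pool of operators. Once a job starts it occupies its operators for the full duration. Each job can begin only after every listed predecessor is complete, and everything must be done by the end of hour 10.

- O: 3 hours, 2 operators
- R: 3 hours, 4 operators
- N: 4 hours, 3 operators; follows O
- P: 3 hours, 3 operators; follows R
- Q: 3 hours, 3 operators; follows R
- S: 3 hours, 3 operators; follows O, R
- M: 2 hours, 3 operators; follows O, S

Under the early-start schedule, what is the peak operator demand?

Early-start schedule: O@1, R@1, N@4, P@4, Q@4, S@4, M@7.
Load per hour: hour 1: 6, hour 2: 6, hour 3: 6, hour 4: 12, hour 5: 12, hour 6: 12, hour 7: 6, hour 8: 3, hour 9: 0, hour 10: 0.
Peak is 12.

12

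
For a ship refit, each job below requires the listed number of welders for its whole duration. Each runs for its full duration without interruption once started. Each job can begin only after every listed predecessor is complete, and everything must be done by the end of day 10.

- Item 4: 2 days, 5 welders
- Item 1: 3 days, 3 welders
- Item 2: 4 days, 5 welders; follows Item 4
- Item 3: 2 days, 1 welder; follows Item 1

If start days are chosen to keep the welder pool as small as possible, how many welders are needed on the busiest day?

Early-start (Item 4@1, Item 1@1, Item 2@3, Item 3@4) gives peak 8: d1:8  d2:8  d3:8  d4:6  d5:6  d6:5  d7:0  d8:0  d9:0  d10:0.
Shift Item 1→3, Item 2→6, Item 3→6.
Schedule Item 4@1, Item 1@3, Item 2@6, Item 3@6: d1:5  d2:5  d3:3  d4:3  d5:3  d6:6  d7:6  d8:5  d9:5  d10:0 — peak 6.

6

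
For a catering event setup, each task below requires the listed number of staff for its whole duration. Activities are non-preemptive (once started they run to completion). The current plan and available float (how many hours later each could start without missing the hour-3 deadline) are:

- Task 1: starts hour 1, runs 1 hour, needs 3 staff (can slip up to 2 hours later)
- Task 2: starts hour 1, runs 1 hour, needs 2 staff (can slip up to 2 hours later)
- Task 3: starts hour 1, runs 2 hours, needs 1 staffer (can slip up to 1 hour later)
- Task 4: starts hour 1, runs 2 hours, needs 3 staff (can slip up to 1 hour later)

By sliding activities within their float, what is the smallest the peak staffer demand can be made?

5

Early-start (Task 1@1, Task 2@1, Task 3@1, Task 4@1) gives peak 9: h1:9  h2:4  h3:0.
Shift Task 3→2, Task 4→2.
Schedule Task 1@1, Task 2@1, Task 3@2, Task 4@2: h1:5  h2:4  h3:4 — peak 5.
Total staffer-hours = 13 over 3 hours ⇒ peak ≥ ⌈13/3⌉ = 5, so 5 is optimal.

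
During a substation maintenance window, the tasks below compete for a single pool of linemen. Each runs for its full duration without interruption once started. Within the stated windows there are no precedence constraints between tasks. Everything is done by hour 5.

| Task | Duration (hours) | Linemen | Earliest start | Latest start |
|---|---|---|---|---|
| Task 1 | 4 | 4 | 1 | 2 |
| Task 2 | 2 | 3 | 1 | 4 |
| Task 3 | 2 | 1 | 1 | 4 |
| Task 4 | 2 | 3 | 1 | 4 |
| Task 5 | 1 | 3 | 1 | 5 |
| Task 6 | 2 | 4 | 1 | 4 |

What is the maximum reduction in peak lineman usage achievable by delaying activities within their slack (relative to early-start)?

8

Early-start peak: h1:18  h2:15  h3:4  h4:4  h5:0 ⇒ 18.
Leveled (Task 1@1, Task 2@1, Task 3@3, Task 4@1, Task 5@3, Task 6@4): h1:10  h2:10  h3:8  h4:9  h5:4 ⇒ 10.
Reduction 18 − 10 = 8.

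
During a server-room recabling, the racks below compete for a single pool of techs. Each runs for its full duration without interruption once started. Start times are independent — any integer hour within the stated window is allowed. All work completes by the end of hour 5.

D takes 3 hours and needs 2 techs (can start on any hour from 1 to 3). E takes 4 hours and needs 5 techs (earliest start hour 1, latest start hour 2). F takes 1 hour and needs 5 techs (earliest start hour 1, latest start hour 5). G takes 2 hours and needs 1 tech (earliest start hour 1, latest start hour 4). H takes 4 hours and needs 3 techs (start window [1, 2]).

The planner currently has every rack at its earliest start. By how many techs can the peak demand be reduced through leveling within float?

6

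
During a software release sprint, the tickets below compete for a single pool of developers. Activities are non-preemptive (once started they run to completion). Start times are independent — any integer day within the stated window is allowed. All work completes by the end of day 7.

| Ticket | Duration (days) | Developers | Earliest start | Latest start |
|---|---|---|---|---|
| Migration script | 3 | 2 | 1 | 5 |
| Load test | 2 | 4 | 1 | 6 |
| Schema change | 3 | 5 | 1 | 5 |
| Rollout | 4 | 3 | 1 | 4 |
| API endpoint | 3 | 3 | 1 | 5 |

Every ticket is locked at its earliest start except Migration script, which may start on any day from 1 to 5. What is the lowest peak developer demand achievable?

15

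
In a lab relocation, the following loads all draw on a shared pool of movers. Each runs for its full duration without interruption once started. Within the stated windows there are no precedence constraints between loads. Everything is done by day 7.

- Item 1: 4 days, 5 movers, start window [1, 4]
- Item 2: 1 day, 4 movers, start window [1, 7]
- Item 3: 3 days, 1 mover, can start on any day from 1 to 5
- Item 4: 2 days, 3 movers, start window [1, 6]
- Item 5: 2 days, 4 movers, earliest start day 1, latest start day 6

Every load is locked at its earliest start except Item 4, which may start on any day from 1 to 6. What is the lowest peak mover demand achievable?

Item 4@1: d1:17  d2:13  d3:6  d4:5  d5:0  d6:0  d7:0 → peak 17
Item 4@2: d1:14  d2:13  d3:9  d4:5  d5:0  d6:0  d7:0 → peak 14
Item 4@3: d1:14  d2:10  d3:9  d4:8  d5:0  d6:0  d7:0 → peak 14
Item 4@4: d1:14  d2:10  d3:6  d4:8  d5:3  d6:0  d7:0 → peak 14
Item 4@5: d1:14  d2:10  d3:6  d4:5  d5:3  d6:3  d7:0 → peak 14
Item 4@6: d1:14  d2:10  d3:6  d4:5  d5:0  d6:3  d7:3 → peak 14
Best is Item 4@2, peak 14.

14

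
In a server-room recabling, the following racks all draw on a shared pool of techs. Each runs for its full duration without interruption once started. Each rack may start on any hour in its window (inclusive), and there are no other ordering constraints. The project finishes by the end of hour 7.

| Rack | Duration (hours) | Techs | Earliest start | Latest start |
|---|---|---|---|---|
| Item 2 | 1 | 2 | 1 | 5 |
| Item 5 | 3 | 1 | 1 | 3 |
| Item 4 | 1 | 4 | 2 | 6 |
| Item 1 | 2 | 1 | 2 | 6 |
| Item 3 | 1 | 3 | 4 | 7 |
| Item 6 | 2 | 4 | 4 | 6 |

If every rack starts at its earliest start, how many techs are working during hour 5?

At early start, hour 5 has: Item 6.
Demand: 4 = 4.

4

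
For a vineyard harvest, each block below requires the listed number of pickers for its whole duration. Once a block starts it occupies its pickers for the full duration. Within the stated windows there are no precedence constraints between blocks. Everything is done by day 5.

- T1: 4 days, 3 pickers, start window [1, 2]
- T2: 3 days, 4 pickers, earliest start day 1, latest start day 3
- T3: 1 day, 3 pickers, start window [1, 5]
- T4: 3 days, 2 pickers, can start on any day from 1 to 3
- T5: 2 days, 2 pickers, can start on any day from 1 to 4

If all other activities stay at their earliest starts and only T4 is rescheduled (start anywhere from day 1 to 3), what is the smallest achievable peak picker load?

12

T4@1: d1:14  d2:11  d3:9  d4:3  d5:0 → peak 14
T4@2: d1:12  d2:11  d3:9  d4:5  d5:0 → peak 12
T4@3: d1:12  d2:9  d3:9  d4:5  d5:2 → peak 12
Best is T4@2, peak 12.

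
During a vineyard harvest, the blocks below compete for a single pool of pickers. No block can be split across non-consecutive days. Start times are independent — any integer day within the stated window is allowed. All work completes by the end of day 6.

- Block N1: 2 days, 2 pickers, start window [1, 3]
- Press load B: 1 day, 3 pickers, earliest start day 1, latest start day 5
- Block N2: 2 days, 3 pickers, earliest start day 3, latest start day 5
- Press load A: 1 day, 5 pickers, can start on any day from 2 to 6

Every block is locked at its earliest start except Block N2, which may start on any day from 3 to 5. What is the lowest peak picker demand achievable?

7

Block N2@3: d1:5  d2:7  d3:3  d4:3  d5:0  d6:0 → peak 7
Block N2@4: d1:5  d2:7  d3:0  d4:3  d5:3  d6:0 → peak 7
Block N2@5: d1:5  d2:7  d3:0  d4:0  d5:3  d6:3 → peak 7
Best is Block N2@3, peak 7.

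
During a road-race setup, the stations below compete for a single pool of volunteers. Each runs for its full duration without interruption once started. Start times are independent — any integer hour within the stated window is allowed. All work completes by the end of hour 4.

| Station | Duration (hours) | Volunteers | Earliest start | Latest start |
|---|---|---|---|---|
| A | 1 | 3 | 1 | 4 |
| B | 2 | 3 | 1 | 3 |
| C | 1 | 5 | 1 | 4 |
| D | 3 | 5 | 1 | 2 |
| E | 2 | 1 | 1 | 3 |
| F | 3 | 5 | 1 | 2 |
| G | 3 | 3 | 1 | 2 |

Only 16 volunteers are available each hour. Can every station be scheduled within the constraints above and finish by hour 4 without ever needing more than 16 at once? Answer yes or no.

yes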